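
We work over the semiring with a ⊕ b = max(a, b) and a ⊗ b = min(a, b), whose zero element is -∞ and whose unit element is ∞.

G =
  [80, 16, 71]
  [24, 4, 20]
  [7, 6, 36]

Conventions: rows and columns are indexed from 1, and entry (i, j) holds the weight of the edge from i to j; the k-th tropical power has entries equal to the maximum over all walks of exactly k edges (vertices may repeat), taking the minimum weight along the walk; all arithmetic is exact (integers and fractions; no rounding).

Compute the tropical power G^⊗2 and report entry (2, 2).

G^⊗2:
  [80, 16, 71]
  [24, 16, 24]
  [7, 7, 36]
Key observation: the optimum is the walk 2->1->2, with weight 24 min 16 = 16.
Optimal value attained by: walk 2->1->2.
Answer: (G^⊗2)[2][2] = 16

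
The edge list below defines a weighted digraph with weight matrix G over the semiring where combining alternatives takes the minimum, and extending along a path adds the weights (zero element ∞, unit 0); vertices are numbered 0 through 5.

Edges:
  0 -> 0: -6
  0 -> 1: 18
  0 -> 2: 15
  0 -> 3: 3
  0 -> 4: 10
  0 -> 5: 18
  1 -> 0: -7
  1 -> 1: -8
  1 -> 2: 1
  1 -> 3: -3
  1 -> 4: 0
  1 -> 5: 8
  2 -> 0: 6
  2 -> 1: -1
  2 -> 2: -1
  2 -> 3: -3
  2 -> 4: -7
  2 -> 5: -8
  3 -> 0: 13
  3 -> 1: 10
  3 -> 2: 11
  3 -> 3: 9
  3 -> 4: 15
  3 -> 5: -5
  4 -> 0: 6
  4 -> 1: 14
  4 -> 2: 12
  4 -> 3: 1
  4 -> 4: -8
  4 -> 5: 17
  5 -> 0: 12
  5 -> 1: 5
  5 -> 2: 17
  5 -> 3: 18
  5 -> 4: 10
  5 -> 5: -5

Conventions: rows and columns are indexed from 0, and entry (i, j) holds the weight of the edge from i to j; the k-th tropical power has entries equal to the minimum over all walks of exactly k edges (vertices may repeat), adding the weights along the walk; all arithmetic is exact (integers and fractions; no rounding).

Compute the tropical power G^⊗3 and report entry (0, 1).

G^⊗2:
  [-12, 10, 9, -3, 2, -2]
  [-15, -16, -7, -11, -8, -8]
  [-8, -9, -2, -6, -15, -13]
  [3, 0, 10, 7, 4, -10]
  [-2, 6, 4, -7, -16, -4]
  [-2, -3, 6, 2, 2, -10]
G^⊗3:
  [-18, 2, 3, -9, -6, -8]
  [-23, -24, -15, -19, -16, -16]
  [-16, -17, -8, -14, -23, -18]
  [-7, -8, 1, -3, -4, -15]
  [-10, -2, -4, -15, -24, -12]
  [-10, -11, -2, -6, -6, -15]
Key observation: the optimum is the walk 0->1->1->1, with weight 18 + (-8) + (-8) = 2.
Optimal value attained by: walk 0->1->1->1.
Answer: (G^⊗3)[0][1] = 2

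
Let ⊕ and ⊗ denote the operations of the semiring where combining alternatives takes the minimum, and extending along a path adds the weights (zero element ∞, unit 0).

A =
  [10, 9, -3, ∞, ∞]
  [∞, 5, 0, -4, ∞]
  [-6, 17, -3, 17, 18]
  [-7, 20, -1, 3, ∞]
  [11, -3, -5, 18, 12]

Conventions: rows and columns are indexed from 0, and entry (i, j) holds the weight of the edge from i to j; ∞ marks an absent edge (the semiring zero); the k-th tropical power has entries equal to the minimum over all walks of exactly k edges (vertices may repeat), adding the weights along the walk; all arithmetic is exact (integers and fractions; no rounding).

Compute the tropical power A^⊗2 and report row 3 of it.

A^⊗2:
  [-9, 14, -6, 5, 15]
  [-11, 10, -5, -1, 18]
  [-9, 3, -9, 13, 15]
  [-7, 2, -10, 6, 17]
  [-11, 2, -8, -7, 13]
Answer: row 3 of A^⊗2 = [-7, 2, -10, 6, 17]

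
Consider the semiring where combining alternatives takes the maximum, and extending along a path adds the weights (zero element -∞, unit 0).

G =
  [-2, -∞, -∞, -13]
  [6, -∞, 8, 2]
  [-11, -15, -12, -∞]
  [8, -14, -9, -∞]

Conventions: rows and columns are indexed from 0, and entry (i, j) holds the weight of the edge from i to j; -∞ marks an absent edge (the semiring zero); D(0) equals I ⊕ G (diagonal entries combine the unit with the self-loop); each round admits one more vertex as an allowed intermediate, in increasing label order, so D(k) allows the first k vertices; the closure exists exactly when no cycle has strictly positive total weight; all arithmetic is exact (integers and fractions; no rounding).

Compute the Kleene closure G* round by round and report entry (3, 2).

D(0):
  [0, -∞, -∞, -13]
  [6, 0, 8, 2]
  [-11, -15, 0, -∞]
  [8, -14, -9, 0]
D(1):
  [0, -∞, -∞, -13]
  [6, 0, 8, 2]
  [-11, -15, 0, -24]
  [8, -14, -9, 0]
D(2):
  [0, -∞, -∞, -13]
  [6, 0, 8, 2]
  [-9, -15, 0, -13]
  [8, -14, -6, 0]
D(3):
  [0, -∞, -∞, -13]
  [6, 0, 8, 2]
  [-9, -15, 0, -13]
  [8, -14, -6, 0]
D(4):
  [0, -27, -19, -13]
  [10, 0, 8, 2]
  [-5, -15, 0, -13]
  [8, -14, -6, 0]
Answer: G*[3][2] = -6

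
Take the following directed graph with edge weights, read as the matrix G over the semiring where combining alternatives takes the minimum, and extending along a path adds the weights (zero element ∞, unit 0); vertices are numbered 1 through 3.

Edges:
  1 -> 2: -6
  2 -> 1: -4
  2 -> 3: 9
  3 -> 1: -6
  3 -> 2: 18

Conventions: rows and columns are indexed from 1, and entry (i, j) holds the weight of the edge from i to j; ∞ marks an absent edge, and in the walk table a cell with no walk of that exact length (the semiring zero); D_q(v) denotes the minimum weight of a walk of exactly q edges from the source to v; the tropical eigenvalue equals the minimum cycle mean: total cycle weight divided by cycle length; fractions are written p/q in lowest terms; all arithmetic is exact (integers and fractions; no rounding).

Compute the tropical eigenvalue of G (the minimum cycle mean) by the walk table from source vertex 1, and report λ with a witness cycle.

q=0: [0, ∞, ∞]
q=1: [∞, -6, ∞]
q=2: [-10, ∞, 3]
q=3: [-3, -16, ∞]
Optimal cycle mean attained by: cycle 1->2->1, total (-6) + (-4), length 2.
Answer: λ = -5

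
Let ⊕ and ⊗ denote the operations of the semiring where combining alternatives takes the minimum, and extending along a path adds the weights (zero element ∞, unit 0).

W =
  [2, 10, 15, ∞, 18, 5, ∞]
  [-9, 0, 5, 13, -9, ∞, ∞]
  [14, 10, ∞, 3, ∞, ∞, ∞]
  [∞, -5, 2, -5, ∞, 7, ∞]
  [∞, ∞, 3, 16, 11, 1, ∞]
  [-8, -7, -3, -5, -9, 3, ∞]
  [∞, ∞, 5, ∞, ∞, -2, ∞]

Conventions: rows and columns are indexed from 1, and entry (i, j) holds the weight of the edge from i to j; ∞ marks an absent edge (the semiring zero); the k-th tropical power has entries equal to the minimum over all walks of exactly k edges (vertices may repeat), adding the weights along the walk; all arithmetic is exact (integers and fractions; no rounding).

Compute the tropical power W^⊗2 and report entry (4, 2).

W^⊗2:
  [-3, -2, 2, 0, -4, 7, ∞]
  [-9, 0, -6, 7, -9, -8, ∞]
  [1, -2, 5, -2, 1, 10, ∞]
  [-14, -10, -3, -10, -14, 2, ∞]
  [-7, -6, -2, -4, -8, 4, ∞]
  [-16, -10, -6, -10, -16, -8, ∞]
  [-10, -9, -5, -7, -11, 1, ∞]
Key observation: the optimum is the walk 4->4->2, with weight (-5) + (-5) = -10.
Optimal value attained by: walk 4->4->2.
Answer: (W^⊗2)[4][2] = -10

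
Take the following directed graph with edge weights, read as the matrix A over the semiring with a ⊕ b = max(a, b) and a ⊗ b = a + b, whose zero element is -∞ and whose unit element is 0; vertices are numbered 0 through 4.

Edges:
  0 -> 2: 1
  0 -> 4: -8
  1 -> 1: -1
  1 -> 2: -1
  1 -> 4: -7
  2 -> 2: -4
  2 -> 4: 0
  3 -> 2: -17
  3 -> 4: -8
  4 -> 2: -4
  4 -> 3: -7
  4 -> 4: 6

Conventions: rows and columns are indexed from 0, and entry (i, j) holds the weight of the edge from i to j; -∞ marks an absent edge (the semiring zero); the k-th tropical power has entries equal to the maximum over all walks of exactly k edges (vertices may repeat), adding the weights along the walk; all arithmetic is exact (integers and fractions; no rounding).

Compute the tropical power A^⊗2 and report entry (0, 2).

A^⊗2:
  [-∞, -∞, -3, -15, 1]
  [-∞, -2, -2, -14, -1]
  [-∞, -∞, -4, -7, 6]
  [-∞, -∞, -12, -15, -2]
  [-∞, -∞, 2, -1, 12]
Key observation: the optimum is the walk 0->2->2, with weight 1 + (-4) = -3.
Optimal value attained by: walk 0->2->2.
Answer: (A^⊗2)[0][2] = -3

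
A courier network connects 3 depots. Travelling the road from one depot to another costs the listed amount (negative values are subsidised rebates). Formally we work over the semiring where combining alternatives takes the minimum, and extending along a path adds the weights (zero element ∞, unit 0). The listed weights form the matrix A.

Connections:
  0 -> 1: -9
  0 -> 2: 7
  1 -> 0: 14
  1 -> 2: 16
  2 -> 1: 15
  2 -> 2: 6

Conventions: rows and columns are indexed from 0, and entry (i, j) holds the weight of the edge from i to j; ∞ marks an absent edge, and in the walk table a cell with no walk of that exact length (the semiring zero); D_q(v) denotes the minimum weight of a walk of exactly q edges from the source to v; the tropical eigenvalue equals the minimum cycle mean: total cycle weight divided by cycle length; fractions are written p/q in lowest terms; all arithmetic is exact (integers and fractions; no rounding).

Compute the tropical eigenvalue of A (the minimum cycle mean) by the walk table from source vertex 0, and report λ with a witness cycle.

q=0: [0, ∞, ∞]
q=1: [∞, -9, 7]
q=2: [5, 22, 7]
q=3: [36, -4, 12]
Optimal cycle mean attained by: cycle 0->1->0, total (-9) + 14, length 2.
Answer: λ = 5/2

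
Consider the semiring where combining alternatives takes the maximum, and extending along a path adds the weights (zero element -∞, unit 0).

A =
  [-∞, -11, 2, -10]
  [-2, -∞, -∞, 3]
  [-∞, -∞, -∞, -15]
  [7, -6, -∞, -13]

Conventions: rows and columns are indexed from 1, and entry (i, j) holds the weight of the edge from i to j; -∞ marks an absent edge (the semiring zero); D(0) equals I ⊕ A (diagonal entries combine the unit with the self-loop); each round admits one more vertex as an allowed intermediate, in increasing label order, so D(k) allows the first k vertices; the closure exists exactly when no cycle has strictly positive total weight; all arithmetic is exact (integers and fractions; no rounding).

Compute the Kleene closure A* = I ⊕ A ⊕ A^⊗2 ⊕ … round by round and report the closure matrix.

D(0):
  [0, -11, 2, -10]
  [-2, 0, -∞, 3]
  [-∞, -∞, 0, -15]
  [7, -6, -∞, 0]
D(1):
  [0, -11, 2, -10]
  [-2, 0, 0, 3]
  [-∞, -∞, 0, -15]
  [7, -4, 9, 0]
D(2):
  [0, -11, 2, -8]
  [-2, 0, 0, 3]
  [-∞, -∞, 0, -15]
  [7, -4, 9, 0]
D(3):
  [0, -11, 2, -8]
  [-2, 0, 0, 3]
  [-∞, -∞, 0, -15]
  [7, -4, 9, 0]
D(4):
  [0, -11, 2, -8]
  [10, 0, 12, 3]
  [-8, -19, 0, -15]
  [7, -4, 9, 0]
Answer: A* = [[0, -11, 2, -8], [10, 0, 12, 3], [-8, -19, 0, -15], [7, -4, 9, 0]]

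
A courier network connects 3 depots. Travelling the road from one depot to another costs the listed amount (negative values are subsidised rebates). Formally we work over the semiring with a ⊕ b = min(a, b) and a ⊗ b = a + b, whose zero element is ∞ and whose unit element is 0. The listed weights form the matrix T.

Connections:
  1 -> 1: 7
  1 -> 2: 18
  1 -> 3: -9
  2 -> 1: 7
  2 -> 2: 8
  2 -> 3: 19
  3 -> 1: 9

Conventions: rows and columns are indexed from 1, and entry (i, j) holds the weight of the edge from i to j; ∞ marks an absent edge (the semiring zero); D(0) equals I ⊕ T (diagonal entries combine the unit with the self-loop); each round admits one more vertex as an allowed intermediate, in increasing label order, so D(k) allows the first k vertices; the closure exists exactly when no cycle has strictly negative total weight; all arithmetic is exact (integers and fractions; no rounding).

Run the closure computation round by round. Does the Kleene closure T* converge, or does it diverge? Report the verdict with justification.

D(0):
  [0, 18, -9]
  [7, 0, 19]
  [9, ∞, 0]
D(1):
  [0, 18, -9]
  [7, 0, -2]
  [9, 27, 0]
D(2):
  [0, 18, -9]
  [7, 0, -2]
  [9, 27, 0]
D(3):
  [0, 18, -9]
  [7, 0, -2]
  [9, 27, 0]
Key observation: every diagonal entry stays at the unit through all rounds, so no improving cycle exists.
Answer: CONVERGES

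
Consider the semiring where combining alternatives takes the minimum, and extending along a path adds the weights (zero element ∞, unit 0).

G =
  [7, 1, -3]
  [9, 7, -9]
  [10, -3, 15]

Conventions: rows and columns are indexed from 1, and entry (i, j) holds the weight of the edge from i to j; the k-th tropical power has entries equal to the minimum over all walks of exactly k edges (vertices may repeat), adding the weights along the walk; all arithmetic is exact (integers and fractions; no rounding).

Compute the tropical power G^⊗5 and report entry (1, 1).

G^⊗2:
  [7, -6, -8]
  [1, -12, -2]
  [6, 4, -12]
G^⊗3:
  [2, -11, -15]
  [-3, -5, -21]
  [-2, -15, -5]
G^⊗4:
  [-5, -18, -20]
  [-11, -24, -14]
  [-6, -8, -24]
G^⊗5:
  [-10, -23, -27]
  [-15, -17, -33]
  [-14, -27, -17]
Key observation: the optimum is the walk 1->2->3->2->3->1, with weight 1 + (-9) + (-3) + (-9) + 10 = -10.
Optimal value attained by: walk 1->2->3->2->3->1.
Answer: (G^⊗5)[1][1] = -10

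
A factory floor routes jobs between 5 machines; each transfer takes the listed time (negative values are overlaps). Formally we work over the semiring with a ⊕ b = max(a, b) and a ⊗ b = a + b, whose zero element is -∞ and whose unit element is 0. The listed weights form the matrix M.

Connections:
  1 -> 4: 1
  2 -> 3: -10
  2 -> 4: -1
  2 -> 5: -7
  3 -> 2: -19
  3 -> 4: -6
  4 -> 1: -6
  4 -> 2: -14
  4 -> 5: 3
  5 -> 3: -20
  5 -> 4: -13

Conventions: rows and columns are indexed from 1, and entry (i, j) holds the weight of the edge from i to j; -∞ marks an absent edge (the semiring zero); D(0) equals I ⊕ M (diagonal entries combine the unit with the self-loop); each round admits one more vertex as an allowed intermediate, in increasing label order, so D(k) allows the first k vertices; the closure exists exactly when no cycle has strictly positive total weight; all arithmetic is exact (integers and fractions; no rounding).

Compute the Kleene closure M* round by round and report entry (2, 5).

D(0):
  [0, -∞, -∞, 1, -∞]
  [-∞, 0, -10, -1, -7]
  [-∞, -19, 0, -6, -∞]
  [-6, -14, -∞, 0, 3]
  [-∞, -∞, -20, -13, 0]
D(1):
  [0, -∞, -∞, 1, -∞]
  [-∞, 0, -10, -1, -7]
  [-∞, -19, 0, -6, -∞]
  [-6, -14, -∞, 0, 3]
  [-∞, -∞, -20, -13, 0]
D(2):
  [0, -∞, -∞, 1, -∞]
  [-∞, 0, -10, -1, -7]
  [-∞, -19, 0, -6, -26]
  [-6, -14, -24, 0, 3]
  [-∞, -∞, -20, -13, 0]
D(3):
  [0, -∞, -∞, 1, -∞]
  [-∞, 0, -10, -1, -7]
  [-∞, -19, 0, -6, -26]
  [-6, -14, -24, 0, 3]
  [-∞, -39, -20, -13, 0]
D(4):
  [0, -13, -23, 1, 4]
  [-7, 0, -10, -1, 2]
  [-12, -19, 0, -6, -3]
  [-6, -14, -24, 0, 3]
  [-19, -27, -20, -13, 0]
D(5):
  [0, -13, -16, 1, 4]
  [-7, 0, -10, -1, 2]
  [-12, -19, 0, -6, -3]
  [-6, -14, -17, 0, 3]
  [-19, -27, -20, -13, 0]
Answer: M*[2][5] = 2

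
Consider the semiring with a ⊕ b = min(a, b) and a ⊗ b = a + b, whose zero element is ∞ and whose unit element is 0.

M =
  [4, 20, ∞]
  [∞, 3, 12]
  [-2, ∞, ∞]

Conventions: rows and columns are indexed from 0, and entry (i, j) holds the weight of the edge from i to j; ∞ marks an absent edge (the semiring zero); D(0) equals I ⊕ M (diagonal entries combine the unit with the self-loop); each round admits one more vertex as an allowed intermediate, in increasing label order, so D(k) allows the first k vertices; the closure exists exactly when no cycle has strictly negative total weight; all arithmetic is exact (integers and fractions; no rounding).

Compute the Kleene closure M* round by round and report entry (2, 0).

D(0):
  [0, 20, ∞]
  [∞, 0, 12]
  [-2, ∞, 0]
D(1):
  [0, 20, ∞]
  [∞, 0, 12]
  [-2, 18, 0]
D(2):
  [0, 20, 32]
  [∞, 0, 12]
  [-2, 18, 0]
D(3):
  [0, 20, 32]
  [10, 0, 12]
  [-2, 18, 0]
Answer: M*[2][0] = -2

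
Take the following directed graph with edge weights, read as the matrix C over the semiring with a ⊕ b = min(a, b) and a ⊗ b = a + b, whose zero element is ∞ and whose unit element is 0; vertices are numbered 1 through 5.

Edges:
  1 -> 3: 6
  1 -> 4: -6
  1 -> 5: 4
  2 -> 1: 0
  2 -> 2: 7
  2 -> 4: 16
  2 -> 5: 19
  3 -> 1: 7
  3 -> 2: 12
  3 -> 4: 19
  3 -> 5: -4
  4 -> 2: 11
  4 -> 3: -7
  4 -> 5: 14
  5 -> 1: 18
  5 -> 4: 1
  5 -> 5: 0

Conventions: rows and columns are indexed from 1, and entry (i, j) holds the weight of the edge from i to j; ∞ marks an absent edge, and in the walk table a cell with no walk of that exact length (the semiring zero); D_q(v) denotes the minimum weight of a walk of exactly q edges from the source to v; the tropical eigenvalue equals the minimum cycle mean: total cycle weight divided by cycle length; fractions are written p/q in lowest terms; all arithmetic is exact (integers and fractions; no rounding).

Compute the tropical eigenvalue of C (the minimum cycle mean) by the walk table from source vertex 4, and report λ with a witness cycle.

q=0: [∞, ∞, ∞, 0, ∞]
q=1: [∞, 11, -7, ∞, 14]
q=2: [0, 5, ∞, 12, -11]
q=3: [5, 12, 5, -10, -11]
q=4: [7, 1, -17, -10, -11]
q=5: [-10, -5, -17, -10, -21]
Optimal cycle mean attained by: cycle 3->5->4->3, total (-4) + 1 + (-7), length 3.
Answer: λ = -10/3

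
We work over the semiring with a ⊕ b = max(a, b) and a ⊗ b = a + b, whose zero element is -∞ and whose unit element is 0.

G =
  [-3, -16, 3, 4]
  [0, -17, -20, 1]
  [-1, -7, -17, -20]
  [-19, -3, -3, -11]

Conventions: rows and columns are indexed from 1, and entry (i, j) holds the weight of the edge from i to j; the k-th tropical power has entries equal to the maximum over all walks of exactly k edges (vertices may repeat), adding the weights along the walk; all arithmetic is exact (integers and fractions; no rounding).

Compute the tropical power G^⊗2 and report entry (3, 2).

G^⊗2:
  [2, 1, 1, 1]
  [-3, -2, 3, 4]
  [-4, -17, 2, 3]
  [-3, -10, -14, -2]
Key observation: the optimum is the walk 3->1->2, with weight (-1) + (-16) = -17.
Optimal value attained by: walk 3->1->2.
Answer: (G^⊗2)[3][2] = -17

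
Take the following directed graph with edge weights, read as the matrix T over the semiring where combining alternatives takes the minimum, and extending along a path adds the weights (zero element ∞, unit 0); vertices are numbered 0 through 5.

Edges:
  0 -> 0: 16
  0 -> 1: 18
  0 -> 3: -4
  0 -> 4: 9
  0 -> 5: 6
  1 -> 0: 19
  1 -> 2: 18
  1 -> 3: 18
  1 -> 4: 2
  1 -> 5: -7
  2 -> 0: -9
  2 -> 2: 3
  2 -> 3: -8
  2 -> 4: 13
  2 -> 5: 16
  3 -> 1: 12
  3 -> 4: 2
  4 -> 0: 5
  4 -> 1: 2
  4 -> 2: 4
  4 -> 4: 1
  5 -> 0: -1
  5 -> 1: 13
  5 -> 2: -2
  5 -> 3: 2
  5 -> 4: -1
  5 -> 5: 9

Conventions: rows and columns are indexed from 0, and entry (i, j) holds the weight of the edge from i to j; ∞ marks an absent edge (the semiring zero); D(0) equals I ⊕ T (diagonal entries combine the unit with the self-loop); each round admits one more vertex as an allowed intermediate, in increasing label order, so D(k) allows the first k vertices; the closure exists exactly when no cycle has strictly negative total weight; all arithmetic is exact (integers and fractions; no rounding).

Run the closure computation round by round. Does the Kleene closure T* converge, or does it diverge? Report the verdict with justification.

D(0):
  [0, 18, ∞, -4, 9, 6]
  [19, 0, 18, 18, 2, -7]
  [-9, ∞, 0, -8, 13, 16]
  [∞, 12, ∞, 0, 2, ∞]
  [5, 2, 4, ∞, 0, ∞]
  [-1, 13, -2, 2, -1, 0]
D(1):
  [0, 18, ∞, -4, 9, 6]
  [19, 0, 18, 15, 2, -7]
  [-9, 9, 0, -13, 0, -3]
  [∞, 12, ∞, 0, 2, ∞]
  [5, 2, 4, 1, 0, 11]
  [-1, 13, -2, -5, -1, 0]
D(2):
  [0, 18, 36, -4, 9, 6]
  [19, 0, 18, 15, 2, -7]
  [-9, 9, 0, -13, 0, -3]
  [31, 12, 30, 0, 2, 5]
  [5, 2, 4, 1, 0, -5]
  [-1, 13, -2, -5, -1, 0]
Detection: at round 3, diagonal entry (5, 5) turns strictly negative.
Key observation: the cycle 5->2->0->5 has total weight (-2) + (-9) + 6, which is strictly negative.
Answer: DIVERGES — negative cycle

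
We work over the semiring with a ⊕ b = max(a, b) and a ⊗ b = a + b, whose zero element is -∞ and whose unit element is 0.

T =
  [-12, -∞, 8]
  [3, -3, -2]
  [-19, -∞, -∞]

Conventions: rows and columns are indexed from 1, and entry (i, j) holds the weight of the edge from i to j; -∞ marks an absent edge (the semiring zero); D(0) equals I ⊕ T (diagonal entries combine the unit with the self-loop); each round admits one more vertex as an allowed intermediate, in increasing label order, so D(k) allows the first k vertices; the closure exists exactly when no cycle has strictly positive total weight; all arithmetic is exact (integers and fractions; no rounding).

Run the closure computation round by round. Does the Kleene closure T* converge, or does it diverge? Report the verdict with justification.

D(0):
  [0, -∞, 8]
  [3, 0, -2]
  [-19, -∞, 0]
D(1):
  [0, -∞, 8]
  [3, 0, 11]
  [-19, -∞, 0]
D(2):
  [0, -∞, 8]
  [3, 0, 11]
  [-19, -∞, 0]
D(3):
  [0, -∞, 8]
  [3, 0, 11]
  [-19, -∞, 0]
Key observation: every diagonal entry stays at the unit through all rounds, so no improving cycle exists.
Answer: CONVERGES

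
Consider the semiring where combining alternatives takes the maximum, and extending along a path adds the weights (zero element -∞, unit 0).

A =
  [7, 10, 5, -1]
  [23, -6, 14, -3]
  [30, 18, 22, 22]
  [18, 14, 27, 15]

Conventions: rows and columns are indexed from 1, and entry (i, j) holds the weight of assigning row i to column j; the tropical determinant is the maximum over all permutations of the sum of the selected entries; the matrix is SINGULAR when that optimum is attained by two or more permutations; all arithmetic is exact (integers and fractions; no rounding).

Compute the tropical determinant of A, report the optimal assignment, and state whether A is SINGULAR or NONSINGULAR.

σ = (1, 2, 3, 4): 7 + (-6) + 22 + 15 = 38
σ = (1, 2, 4, 3): 7 + (-6) + 22 + 27 = 50
σ = (1, 3, 2, 4): 7 + 14 + 18 + 15 = 54
σ = (1, 3, 4, 2): 7 + 14 + 22 + 14 = 57
σ = (1, 4, 2, 3): 7 + (-3) + 18 + 27 = 49
σ = (1, 4, 3, 2): 7 + (-3) + 22 + 14 = 40
σ = (2, 1, 3, 4): 10 + 23 + 22 + 15 = 70
σ = (2, 1, 4, 3): 10 + 23 + 22 + 27 = 82
σ = (2, 3, 1, 4): 10 + 14 + 30 + 15 = 69
σ = (2, 3, 4, 1): 10 + 14 + 22 + 18 = 64
σ = (2, 4, 1, 3): 10 + (-3) + 30 + 27 = 64
σ = (2, 4, 3, 1): 10 + (-3) + 22 + 18 = 47
σ = (3, 1, 2, 4): 5 + 23 + 18 + 15 = 61
σ = (3, 1, 4, 2): 5 + 23 + 22 + 14 = 64
σ = (3, 2, 1, 4): 5 + (-6) + 30 + 15 = 44
σ = (3, 2, 4, 1): 5 + (-6) + 22 + 18 = 39
σ = (3, 4, 1, 2): 5 + (-3) + 30 + 14 = 46
σ = (3, 4, 2, 1): 5 + (-3) + 18 + 18 = 38
σ = (4, 1, 2, 3): (-1) + 23 + 18 + 27 = 67
σ = (4, 1, 3, 2): (-1) + 23 + 22 + 14 = 58
σ = (4, 2, 1, 3): (-1) + (-6) + 30 + 27 = 50
σ = (4, 2, 3, 1): (-1) + (-6) + 22 + 18 = 33
σ = (4, 3, 1, 2): (-1) + 14 + 30 + 14 = 57
σ = (4, 3, 2, 1): (-1) + 14 + 18 + 18 = 49
Optimal value attained by: σ = (2, 1, 4, 3).
Answer: det⊕(A) = 82; verdict: NONSINGULAR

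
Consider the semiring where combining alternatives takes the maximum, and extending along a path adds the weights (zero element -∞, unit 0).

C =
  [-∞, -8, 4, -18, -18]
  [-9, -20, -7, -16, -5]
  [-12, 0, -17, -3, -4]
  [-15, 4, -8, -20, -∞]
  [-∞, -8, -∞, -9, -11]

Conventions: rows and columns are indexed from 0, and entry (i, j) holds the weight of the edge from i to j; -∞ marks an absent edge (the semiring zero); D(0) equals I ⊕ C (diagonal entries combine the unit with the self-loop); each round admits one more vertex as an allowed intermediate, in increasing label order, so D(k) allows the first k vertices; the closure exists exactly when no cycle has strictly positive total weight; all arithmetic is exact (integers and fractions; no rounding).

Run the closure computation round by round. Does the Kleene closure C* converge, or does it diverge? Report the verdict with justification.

D(0):
  [0, -8, 4, -18, -18]
  [-9, 0, -7, -16, -5]
  [-12, 0, 0, -3, -4]
  [-15, 4, -8, 0, -∞]
  [-∞, -8, -∞, -9, 0]
D(1):
  [0, -8, 4, -18, -18]
  [-9, 0, -5, -16, -5]
  [-12, 0, 0, -3, -4]
  [-15, 4, -8, 0, -33]
  [-∞, -8, -∞, -9, 0]
D(2):
  [0, -8, 4, -18, -13]
  [-9, 0, -5, -16, -5]
  [-9, 0, 0, -3, -4]
  [-5, 4, -1, 0, -1]
  [-17, -8, -13, -9, 0]
D(3):
  [0, 4, 4, 1, 0]
  [-9, 0, -5, -8, -5]
  [-9, 0, 0, -3, -4]
  [-5, 4, -1, 0, -1]
  [-17, -8, -13, -9, 0]
D(4):
  [0, 5, 4, 1, 0]
  [-9, 0, -5, -8, -5]
  [-8, 1, 0, -3, -4]
  [-5, 4, -1, 0, -1]
  [-14, -5, -10, -9, 0]
D(5):
  [0, 5, 4, 1, 0]
  [-9, 0, -5, -8, -5]
  [-8, 1, 0, -3, -4]
  [-5, 4, -1, 0, -1]
  [-14, -5, -10, -9, 0]
Key observation: every diagonal entry stays at the unit through all rounds, so no improving cycle exists.
Answer: CONVERGES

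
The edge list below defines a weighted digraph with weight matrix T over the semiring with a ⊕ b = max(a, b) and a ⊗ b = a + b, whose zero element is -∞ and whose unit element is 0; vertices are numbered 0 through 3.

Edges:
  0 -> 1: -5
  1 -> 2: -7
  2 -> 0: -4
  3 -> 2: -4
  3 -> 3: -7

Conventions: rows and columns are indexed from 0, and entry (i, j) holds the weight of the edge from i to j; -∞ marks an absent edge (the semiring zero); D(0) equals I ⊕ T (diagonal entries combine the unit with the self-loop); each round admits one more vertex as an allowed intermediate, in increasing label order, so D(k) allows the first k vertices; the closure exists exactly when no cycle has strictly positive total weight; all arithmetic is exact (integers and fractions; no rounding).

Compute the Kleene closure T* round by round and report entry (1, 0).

D(0):
  [0, -5, -∞, -∞]
  [-∞, 0, -7, -∞]
  [-4, -∞, 0, -∞]
  [-∞, -∞, -4, 0]
D(1):
  [0, -5, -∞, -∞]
  [-∞, 0, -7, -∞]
  [-4, -9, 0, -∞]
  [-∞, -∞, -4, 0]
D(2):
  [0, -5, -12, -∞]
  [-∞, 0, -7, -∞]
  [-4, -9, 0, -∞]
  [-∞, -∞, -4, 0]
D(3):
  [0, -5, -12, -∞]
  [-11, 0, -7, -∞]
  [-4, -9, 0, -∞]
  [-8, -13, -4, 0]
D(4):
  [0, -5, -12, -∞]
  [-11, 0, -7, -∞]
  [-4, -9, 0, -∞]
  [-8, -13, -4, 0]
Answer: T*[1][0] = -11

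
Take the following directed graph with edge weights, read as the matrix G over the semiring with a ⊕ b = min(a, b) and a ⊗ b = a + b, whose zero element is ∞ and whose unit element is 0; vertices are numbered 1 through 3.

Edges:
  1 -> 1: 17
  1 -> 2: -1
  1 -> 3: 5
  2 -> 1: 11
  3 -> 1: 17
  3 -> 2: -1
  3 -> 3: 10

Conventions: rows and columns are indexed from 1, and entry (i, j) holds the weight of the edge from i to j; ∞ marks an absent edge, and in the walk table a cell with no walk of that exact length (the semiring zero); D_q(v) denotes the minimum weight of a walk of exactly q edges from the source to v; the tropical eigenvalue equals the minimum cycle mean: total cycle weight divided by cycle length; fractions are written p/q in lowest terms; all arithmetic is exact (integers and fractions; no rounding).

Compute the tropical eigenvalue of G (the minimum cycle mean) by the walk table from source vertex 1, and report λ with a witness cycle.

q=0: [0, ∞, ∞]
q=1: [17, -1, 5]
q=2: [10, 4, 15]
q=3: [15, 9, 15]
Optimal cycle mean attained by: cycle 1->2->1, total (-1) + 11, length 2.
Answer: λ = 5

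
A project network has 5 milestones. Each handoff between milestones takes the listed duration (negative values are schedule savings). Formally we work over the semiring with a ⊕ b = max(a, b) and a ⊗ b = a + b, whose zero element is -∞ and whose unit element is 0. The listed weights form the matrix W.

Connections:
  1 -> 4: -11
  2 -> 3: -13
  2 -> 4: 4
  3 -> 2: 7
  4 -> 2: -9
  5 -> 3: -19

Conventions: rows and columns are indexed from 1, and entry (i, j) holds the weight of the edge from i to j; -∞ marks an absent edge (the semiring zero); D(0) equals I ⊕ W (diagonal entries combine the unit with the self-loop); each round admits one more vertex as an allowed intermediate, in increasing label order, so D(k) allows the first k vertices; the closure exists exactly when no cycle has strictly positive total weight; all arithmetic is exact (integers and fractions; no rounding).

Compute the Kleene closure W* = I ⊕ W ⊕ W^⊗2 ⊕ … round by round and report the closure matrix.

D(0):
  [0, -∞, -∞, -11, -∞]
  [-∞, 0, -13, 4, -∞]
  [-∞, 7, 0, -∞, -∞]
  [-∞, -9, -∞, 0, -∞]
  [-∞, -∞, -19, -∞, 0]
D(1):
  [0, -∞, -∞, -11, -∞]
  [-∞, 0, -13, 4, -∞]
  [-∞, 7, 0, -∞, -∞]
  [-∞, -9, -∞, 0, -∞]
  [-∞, -∞, -19, -∞, 0]
D(2):
  [0, -∞, -∞, -11, -∞]
  [-∞, 0, -13, 4, -∞]
  [-∞, 7, 0, 11, -∞]
  [-∞, -9, -22, 0, -∞]
  [-∞, -∞, -19, -∞, 0]
D(3):
  [0, -∞, -∞, -11, -∞]
  [-∞, 0, -13, 4, -∞]
  [-∞, 7, 0, 11, -∞]
  [-∞, -9, -22, 0, -∞]
  [-∞, -12, -19, -8, 0]
D(4):
  [0, -20, -33, -11, -∞]
  [-∞, 0, -13, 4, -∞]
  [-∞, 7, 0, 11, -∞]
  [-∞, -9, -22, 0, -∞]
  [-∞, -12, -19, -8, 0]
D(5):
  [0, -20, -33, -11, -∞]
  [-∞, 0, -13, 4, -∞]
  [-∞, 7, 0, 11, -∞]
  [-∞, -9, -22, 0, -∞]
  [-∞, -12, -19, -8, 0]
Answer: W* = [[0, -20, -33, -11, -∞], [-∞, 0, -13, 4, -∞], [-∞, 7, 0, 11, -∞], [-∞, -9, -22, 0, -∞], [-∞, -12, -19, -8, 0]]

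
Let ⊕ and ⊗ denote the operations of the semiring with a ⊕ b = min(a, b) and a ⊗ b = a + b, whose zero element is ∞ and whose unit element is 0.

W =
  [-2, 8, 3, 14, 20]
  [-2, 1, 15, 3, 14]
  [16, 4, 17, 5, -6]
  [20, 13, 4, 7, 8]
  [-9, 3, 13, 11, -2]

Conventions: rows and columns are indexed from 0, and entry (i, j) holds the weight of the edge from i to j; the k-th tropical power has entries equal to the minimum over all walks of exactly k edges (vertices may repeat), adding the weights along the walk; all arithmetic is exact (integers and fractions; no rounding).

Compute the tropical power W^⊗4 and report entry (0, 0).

W^⊗2:
  [-4, 6, 1, 8, -3]
  [-4, 2, 1, 4, 9]
  [-15, -3, 7, 5, -8]
  [-1, 8, 11, 9, -2]
  [-11, -1, -6, 5, -4]
W^⊗3:
  [-12, 0, -1, 6, -5]
  [-6, 3, -1, 5, -5]
  [-17, -7, -12, -1, -10]
  [-11, 1, 2, 9, -4]
  [-13, -3, -8, -1, -12]
W^⊗4:
  [-14, -4, -9, 2, -7]
  [-14, -2, -3, 4, -7]
  [-19, -9, -14, -7, -18]
  [-13, -3, -8, 3, -6]
  [-21, -9, -10, -3, -14]
Key observation: the optimum is the walk 0->0->2->4->0, with weight (-2) + 3 + (-6) + (-9) = -14.
Optimal value attained by: walk 0->0->2->4->0.
Answer: (W^⊗4)[0][0] = -14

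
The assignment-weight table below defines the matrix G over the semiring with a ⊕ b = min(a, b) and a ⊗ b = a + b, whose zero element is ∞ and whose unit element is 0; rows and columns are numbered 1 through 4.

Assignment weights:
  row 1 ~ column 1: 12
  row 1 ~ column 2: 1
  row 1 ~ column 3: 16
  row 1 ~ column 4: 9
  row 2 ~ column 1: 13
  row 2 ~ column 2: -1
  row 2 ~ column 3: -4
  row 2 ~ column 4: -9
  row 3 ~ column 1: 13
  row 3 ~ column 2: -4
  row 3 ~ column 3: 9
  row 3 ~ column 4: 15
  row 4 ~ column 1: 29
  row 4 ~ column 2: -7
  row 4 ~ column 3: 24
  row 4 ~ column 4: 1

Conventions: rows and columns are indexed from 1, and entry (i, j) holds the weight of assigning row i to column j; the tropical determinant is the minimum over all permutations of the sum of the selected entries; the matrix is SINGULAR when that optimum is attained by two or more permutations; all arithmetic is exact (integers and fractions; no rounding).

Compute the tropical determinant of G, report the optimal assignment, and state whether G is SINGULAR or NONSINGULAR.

σ = (1, 2, 3, 4): 12 + (-1) + 9 + 1 = 21
σ = (1, 2, 4, 3): 12 + (-1) + 15 + 24 = 50
σ = (1, 3, 2, 4): 12 + (-4) + (-4) + 1 = 5
σ = (1, 3, 4, 2): 12 + (-4) + 15 + (-7) = 16
σ = (1, 4, 2, 3): 12 + (-9) + (-4) + 24 = 23
σ = (1, 4, 3, 2): 12 + (-9) + 9 + (-7) = 5
σ = (2, 1, 3, 4): 1 + 13 + 9 + 1 = 24
σ = (2, 1, 4, 3): 1 + 13 + 15 + 24 = 53
σ = (2, 3, 1, 4): 1 + (-4) + 13 + 1 = 11
σ = (2, 3, 4, 1): 1 + (-4) + 15 + 29 = 41
σ = (2, 4, 1, 3): 1 + (-9) + 13 + 24 = 29
σ = (2, 4, 3, 1): 1 + (-9) + 9 + 29 = 30
σ = (3, 1, 2, 4): 16 + 13 + (-4) + 1 = 26
σ = (3, 1, 4, 2): 16 + 13 + 15 + (-7) = 37
σ = (3, 2, 1, 4): 16 + (-1) + 13 + 1 = 29
σ = (3, 2, 4, 1): 16 + (-1) + 15 + 29 = 59
σ = (3, 4, 1, 2): 16 + (-9) + 13 + (-7) = 13
σ = (3, 4, 2, 1): 16 + (-9) + (-4) + 29 = 32
σ = (4, 1, 2, 3): 9 + 13 + (-4) + 24 = 42
σ = (4, 1, 3, 2): 9 + 13 + 9 + (-7) = 24
σ = (4, 2, 1, 3): 9 + (-1) + 13 + 24 = 45
σ = (4, 2, 3, 1): 9 + (-1) + 9 + 29 = 46
σ = (4, 3, 1, 2): 9 + (-4) + 13 + (-7) = 11
σ = (4, 3, 2, 1): 9 + (-4) + (-4) + 29 = 30
Optimal value attained by: σ = (1, 3, 2, 4).
Answer: det⊕(G) = 5; verdict: SINGULAR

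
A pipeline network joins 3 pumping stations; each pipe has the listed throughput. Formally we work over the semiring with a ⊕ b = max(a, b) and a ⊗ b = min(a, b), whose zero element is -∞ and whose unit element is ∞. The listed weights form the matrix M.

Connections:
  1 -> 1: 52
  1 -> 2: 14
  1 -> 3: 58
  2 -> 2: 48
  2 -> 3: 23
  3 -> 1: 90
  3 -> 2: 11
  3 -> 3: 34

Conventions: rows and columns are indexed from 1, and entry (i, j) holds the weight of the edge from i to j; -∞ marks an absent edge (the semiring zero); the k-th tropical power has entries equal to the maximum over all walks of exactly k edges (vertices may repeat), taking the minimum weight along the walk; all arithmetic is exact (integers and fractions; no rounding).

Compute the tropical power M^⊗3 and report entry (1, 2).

M^⊗2:
  [58, 14, 52]
  [23, 48, 23]
  [52, 14, 58]
M^⊗3:
  [52, 14, 58]
  [23, 48, 23]
  [58, 14, 52]
Key observation: the optimum is the walk 1->1->1->2, with weight 52 min 52 min 14 = 14.
Optimal value attained by: walk 1->1->1->2.
Answer: (M^⊗3)[1][2] = 14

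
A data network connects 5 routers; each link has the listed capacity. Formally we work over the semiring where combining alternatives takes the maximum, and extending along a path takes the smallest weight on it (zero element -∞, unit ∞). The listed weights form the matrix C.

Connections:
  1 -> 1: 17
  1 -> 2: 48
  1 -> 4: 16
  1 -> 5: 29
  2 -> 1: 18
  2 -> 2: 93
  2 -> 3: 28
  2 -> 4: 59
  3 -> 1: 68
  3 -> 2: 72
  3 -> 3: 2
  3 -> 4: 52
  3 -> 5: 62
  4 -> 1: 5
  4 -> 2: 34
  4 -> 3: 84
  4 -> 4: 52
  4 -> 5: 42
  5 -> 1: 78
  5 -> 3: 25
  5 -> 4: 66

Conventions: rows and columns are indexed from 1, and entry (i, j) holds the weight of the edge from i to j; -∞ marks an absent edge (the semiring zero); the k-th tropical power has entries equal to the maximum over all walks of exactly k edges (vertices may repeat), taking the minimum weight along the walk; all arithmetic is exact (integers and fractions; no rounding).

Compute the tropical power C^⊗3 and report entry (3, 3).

C^⊗2:
  [29, 48, 28, 48, 17]
  [28, 93, 59, 59, 42]
  [62, 72, 52, 62, 42]
  [68, 72, 52, 52, 62]
  [25, 48, 66, 52, 42]
C^⊗3:
  [28, 48, 48, 48, 42]
  [59, 93, 59, 59, 59]
  [52, 72, 62, 59, 52]
  [62, 72, 52, 62, 52]
  [66, 66, 52, 52, 62]
Key observation: the optimum is the walk 3->5->4->3, with weight 62 min 66 min 84 = 62.
Optimal value attained by: walk 3->5->4->3.
Answer: (C^⊗3)[3][3] = 62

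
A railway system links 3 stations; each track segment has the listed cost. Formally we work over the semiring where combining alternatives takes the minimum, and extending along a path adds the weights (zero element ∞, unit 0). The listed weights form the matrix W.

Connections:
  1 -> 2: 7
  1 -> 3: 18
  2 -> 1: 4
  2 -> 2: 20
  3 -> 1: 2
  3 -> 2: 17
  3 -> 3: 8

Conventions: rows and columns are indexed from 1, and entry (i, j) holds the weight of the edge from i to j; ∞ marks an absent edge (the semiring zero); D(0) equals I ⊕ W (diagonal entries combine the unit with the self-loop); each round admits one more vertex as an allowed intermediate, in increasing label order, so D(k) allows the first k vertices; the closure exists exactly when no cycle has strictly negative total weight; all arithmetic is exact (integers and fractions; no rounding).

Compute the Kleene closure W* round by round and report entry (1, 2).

D(0):
  [0, 7, 18]
  [4, 0, ∞]
  [2, 17, 0]
D(1):
  [0, 7, 18]
  [4, 0, 22]
  [2, 9, 0]
D(2):
  [0, 7, 18]
  [4, 0, 22]
  [2, 9, 0]
D(3):
  [0, 7, 18]
  [4, 0, 22]
  [2, 9, 0]
Answer: W*[1][2] = 7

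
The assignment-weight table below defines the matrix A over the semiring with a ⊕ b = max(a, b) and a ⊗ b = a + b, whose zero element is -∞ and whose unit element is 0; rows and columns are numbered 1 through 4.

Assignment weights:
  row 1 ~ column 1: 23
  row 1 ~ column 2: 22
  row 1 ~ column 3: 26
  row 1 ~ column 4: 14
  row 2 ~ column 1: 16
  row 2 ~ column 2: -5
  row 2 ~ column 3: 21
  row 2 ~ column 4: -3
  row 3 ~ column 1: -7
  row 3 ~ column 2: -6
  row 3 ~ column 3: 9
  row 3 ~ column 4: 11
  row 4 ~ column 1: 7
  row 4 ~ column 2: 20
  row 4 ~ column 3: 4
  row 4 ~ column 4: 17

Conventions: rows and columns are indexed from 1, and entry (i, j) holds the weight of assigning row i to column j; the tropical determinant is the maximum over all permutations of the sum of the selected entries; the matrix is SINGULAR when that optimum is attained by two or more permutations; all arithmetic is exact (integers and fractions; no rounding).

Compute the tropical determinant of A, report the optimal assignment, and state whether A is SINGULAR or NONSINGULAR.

σ = (1, 2, 3, 4): 23 + (-5) + 9 + 17 = 44
σ = (1, 2, 4, 3): 23 + (-5) + 11 + 4 = 33
σ = (1, 3, 2, 4): 23 + 21 + (-6) + 17 = 55
σ = (1, 3, 4, 2): 23 + 21 + 11 + 20 = 75
σ = (1, 4, 2, 3): 23 + (-3) + (-6) + 4 = 18
σ = (1, 4, 3, 2): 23 + (-3) + 9 + 20 = 49
σ = (2, 1, 3, 4): 22 + 16 + 9 + 17 = 64
σ = (2, 1, 4, 3): 22 + 16 + 11 + 4 = 53
σ = (2, 3, 1, 4): 22 + 21 + (-7) + 17 = 53
σ = (2, 3, 4, 1): 22 + 21 + 11 + 7 = 61
σ = (2, 4, 1, 3): 22 + (-3) + (-7) + 4 = 16
σ = (2, 4, 3, 1): 22 + (-3) + 9 + 7 = 35
σ = (3, 1, 2, 4): 26 + 16 + (-6) + 17 = 53
σ = (3, 1, 4, 2): 26 + 16 + 11 + 20 = 73
σ = (3, 2, 1, 4): 26 + (-5) + (-7) + 17 = 31
σ = (3, 2, 4, 1): 26 + (-5) + 11 + 7 = 39
σ = (3, 4, 1, 2): 26 + (-3) + (-7) + 20 = 36
σ = (3, 4, 2, 1): 26 + (-3) + (-6) + 7 = 24
σ = (4, 1, 2, 3): 14 + 16 + (-6) + 4 = 28
σ = (4, 1, 3, 2): 14 + 16 + 9 + 20 = 59
σ = (4, 2, 1, 3): 14 + (-5) + (-7) + 4 = 6
σ = (4, 2, 3, 1): 14 + (-5) + 9 + 7 = 25
σ = (4, 3, 1, 2): 14 + 21 + (-7) + 20 = 48
σ = (4, 3, 2, 1): 14 + 21 + (-6) + 7 = 36
Optimal value attained by: σ = (1, 3, 4, 2).
Answer: det⊕(A) = 75; verdict: NONSINGULAR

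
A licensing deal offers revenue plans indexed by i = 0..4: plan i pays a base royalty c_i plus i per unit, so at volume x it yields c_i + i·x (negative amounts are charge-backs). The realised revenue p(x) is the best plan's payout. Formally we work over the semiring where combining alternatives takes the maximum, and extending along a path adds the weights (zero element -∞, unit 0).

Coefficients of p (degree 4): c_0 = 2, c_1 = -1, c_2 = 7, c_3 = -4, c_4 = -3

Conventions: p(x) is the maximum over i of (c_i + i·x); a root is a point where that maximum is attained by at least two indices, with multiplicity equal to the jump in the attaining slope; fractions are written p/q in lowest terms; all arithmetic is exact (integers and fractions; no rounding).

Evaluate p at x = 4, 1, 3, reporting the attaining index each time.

p(4) = max(2+0·4=2, -1+1·4=3, 7+2·4=15, -4+3·4=8, -3+4·4=13) = 15 (attained by i=2)
p(1) = max(2+0·1=2, -1+1·1=0, 7+2·1=9, -4+3·1=-1, -3+4·1=1) = 9 (attained by i=2)
p(3) = max(2+0·3=2, -1+1·3=2, 7+2·3=13, -4+3·3=5, -3+4·3=9) = 13 (attained by i=2)
Answer: p(4) = 15; p(1) = 9; p(3) = 13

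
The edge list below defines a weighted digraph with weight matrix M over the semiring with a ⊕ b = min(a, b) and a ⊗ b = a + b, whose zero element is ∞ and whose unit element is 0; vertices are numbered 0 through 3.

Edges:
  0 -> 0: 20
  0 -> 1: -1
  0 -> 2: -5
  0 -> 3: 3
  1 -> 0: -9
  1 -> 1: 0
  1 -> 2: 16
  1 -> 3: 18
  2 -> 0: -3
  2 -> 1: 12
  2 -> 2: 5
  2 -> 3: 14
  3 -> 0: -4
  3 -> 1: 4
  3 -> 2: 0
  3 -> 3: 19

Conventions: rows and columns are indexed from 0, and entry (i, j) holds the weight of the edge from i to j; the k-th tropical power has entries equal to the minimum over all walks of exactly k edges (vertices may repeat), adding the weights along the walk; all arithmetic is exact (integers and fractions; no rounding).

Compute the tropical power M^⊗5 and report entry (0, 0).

M^⊗2:
  [-10, -1, 0, 9]
  [-9, -10, -14, -6]
  [2, -4, -8, 0]
  [-5, -5, -9, -1]
M^⊗3:
  [-10, -11, -15, -7]
  [-19, -10, -14, -6]
  [-13, -4, -3, 5]
  [-14, -6, -10, -2]
M^⊗4:
  [-20, -11, -15, -7]
  [-19, -20, -24, -16]
  [-13, -14, -18, -10]
  [-15, -15, -19, -11]
M^⊗5:
  [-20, -21, -25, -17]
  [-29, -20, -24, -16]
  [-23, -14, -18, -10]
  [-24, -16, -20, -12]
Key observation: the optimum is the walk 0->1->0->1->1->0, with weight (-1) + (-9) + (-1) + 0 + (-9) = -20.
Optimal value attained by: walk 0->1->0->1->1->0.
Answer: (M^⊗5)[0][0] = -20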